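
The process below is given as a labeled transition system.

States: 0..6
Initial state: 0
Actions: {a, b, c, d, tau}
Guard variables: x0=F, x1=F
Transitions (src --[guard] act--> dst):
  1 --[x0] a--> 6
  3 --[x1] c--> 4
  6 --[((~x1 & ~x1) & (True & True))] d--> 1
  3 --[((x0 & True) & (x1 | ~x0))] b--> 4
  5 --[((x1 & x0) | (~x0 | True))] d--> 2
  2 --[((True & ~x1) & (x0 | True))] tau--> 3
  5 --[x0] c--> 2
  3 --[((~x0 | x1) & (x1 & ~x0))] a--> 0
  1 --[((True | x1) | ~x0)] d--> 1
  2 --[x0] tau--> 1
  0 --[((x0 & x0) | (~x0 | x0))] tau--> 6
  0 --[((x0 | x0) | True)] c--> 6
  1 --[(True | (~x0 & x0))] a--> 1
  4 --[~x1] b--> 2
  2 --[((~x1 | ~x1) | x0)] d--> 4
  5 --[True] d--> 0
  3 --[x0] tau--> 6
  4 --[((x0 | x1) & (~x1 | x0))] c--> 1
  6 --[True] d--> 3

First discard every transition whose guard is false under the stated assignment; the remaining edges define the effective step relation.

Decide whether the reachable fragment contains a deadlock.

Reach set: {0,1,3,6}
  0: c→6  tau→6  [2 exit(s)]
  1: a→1  d→1  [2 exit(s)]
  3: ∅  [no exit]
  6: d→1  d→3  [2 exit(s)]
trace reaching 3: tau·d

Answer: DEADLOCK at state 3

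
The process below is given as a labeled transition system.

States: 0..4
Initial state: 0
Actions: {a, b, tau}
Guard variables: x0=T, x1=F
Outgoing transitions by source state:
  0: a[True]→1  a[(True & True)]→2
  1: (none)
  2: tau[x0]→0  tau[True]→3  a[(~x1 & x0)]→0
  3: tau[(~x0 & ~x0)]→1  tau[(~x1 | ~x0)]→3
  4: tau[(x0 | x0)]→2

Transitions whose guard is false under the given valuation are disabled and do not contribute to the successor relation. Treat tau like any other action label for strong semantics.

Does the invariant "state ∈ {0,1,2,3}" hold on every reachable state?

Answer: INVARIANT HOLDS

Working:
Safe = {0,1,2,3}
R = {0,1,2,3}
  0: safe
  1: safe
  2: safe
  3: safe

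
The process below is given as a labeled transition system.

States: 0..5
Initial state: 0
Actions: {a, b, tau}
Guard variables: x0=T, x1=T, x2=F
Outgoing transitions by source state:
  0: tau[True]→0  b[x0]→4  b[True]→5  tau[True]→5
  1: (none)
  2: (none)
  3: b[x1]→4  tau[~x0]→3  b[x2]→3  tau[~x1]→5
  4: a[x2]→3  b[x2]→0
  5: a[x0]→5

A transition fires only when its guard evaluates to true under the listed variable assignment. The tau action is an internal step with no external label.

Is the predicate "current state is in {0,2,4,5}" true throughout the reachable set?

Answer: INVARIANT HOLDS

Analysis:
Allowed set {0,2,4,5}
Reach set: {0,4,5}
  0: safe
  4: safe
  5: safe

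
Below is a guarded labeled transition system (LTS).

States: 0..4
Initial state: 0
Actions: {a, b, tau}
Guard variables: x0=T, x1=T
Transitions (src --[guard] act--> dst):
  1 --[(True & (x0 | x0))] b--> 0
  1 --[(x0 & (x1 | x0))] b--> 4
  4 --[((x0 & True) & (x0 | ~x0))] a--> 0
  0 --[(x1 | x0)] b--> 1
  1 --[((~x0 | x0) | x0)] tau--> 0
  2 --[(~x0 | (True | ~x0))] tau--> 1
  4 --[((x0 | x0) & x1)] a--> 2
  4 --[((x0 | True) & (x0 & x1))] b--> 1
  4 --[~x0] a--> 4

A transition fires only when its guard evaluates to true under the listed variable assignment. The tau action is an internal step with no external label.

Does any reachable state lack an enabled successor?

Answer: DEADLOCK-FREE

Working:
R = {0,1,2,4}
  0: b→1  [1 exit(s)]
  1: b→0  b→4  tau→0  [3 exit(s)]
  2: tau→1  [1 exit(s)]
  4: a→0  a→2  b→1  [3 exit(s)]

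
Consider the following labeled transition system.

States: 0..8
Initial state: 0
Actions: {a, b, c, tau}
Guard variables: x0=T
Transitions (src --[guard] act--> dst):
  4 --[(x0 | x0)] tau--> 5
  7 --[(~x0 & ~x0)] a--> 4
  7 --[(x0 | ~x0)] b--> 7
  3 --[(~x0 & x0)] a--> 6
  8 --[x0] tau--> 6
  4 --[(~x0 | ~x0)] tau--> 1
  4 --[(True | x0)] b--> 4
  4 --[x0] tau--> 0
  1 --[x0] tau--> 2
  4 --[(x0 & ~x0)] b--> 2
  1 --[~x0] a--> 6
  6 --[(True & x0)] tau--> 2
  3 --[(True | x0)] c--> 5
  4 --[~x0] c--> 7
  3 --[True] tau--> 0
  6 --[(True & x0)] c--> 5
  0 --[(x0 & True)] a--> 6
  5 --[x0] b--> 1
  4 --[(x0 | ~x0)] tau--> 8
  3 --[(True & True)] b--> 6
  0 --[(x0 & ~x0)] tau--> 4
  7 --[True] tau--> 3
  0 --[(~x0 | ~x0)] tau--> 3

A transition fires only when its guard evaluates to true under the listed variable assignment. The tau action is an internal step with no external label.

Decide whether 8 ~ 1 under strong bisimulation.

Bisimulation quotient by refinement:
  P[0] = {{0,1,2,3,4,5,6,7,8}}
  P[1] = {{0},{1,8},{2},{3},{4,7},{5},{6}}
  P[2] = {{0},{1},{2},{3},{4},{5},{6},{7},{8}}
Fixed point at round 3; 9 class(es).
8∈{8}, 1∈{1}

Answer: NOT BISIMILAR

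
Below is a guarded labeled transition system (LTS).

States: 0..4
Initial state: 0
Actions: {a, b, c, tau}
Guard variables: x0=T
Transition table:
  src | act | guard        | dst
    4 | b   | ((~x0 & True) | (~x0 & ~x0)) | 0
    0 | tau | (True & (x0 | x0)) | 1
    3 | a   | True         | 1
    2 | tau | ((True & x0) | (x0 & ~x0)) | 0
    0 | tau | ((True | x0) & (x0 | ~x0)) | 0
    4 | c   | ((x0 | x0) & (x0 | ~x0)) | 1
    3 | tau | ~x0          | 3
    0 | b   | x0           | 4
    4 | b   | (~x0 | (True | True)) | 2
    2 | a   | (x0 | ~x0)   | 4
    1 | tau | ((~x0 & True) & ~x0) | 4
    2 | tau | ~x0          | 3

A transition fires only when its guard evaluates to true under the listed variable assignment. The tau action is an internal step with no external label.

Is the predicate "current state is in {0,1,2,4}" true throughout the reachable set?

Answer: INVARIANT HOLDS

Analysis:
Inv-set: {0,1,2,4}
R = {0,1,2,4}
  0: ✓
  1: ✓
  2: ✓
  4: ✓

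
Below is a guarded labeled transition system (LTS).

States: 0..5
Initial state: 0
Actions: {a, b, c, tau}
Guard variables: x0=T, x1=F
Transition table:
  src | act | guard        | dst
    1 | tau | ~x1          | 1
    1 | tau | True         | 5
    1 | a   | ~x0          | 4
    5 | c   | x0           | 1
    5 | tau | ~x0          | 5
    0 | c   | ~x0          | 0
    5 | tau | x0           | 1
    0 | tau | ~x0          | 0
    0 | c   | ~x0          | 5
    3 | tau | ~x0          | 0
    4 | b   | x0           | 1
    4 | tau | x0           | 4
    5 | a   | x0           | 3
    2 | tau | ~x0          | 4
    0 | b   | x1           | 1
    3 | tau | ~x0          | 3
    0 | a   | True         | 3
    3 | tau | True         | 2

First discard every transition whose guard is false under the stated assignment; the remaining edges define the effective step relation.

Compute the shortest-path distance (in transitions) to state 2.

Breadth-first toward 2:
  depth 0: {0}
  depth 1: {3}
  depth 2: {2}
first hit 2 at d=2 via a·tau

Answer: 2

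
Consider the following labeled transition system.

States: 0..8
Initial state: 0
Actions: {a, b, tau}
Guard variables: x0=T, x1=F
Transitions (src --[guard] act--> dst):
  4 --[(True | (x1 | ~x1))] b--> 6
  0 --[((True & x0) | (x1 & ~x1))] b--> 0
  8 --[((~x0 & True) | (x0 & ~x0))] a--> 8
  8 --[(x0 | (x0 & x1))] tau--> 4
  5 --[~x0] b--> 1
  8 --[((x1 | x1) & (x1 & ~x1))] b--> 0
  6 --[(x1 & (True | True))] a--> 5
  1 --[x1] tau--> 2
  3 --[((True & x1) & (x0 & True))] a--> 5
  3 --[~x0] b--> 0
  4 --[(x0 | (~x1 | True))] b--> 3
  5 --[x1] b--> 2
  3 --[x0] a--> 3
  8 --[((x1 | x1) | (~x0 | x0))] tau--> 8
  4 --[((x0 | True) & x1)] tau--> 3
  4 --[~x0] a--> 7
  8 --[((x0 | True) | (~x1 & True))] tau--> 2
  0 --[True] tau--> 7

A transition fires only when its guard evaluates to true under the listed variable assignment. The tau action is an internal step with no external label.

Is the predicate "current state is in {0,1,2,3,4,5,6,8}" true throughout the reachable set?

Inv-set: {0,1,2,3,4,5,6,8}
R = {0,7}
  0: ✓
  7: ✗ unsafe
witness against invariant: tau → 7

Answer: INVARIANT VIOLATED at state 7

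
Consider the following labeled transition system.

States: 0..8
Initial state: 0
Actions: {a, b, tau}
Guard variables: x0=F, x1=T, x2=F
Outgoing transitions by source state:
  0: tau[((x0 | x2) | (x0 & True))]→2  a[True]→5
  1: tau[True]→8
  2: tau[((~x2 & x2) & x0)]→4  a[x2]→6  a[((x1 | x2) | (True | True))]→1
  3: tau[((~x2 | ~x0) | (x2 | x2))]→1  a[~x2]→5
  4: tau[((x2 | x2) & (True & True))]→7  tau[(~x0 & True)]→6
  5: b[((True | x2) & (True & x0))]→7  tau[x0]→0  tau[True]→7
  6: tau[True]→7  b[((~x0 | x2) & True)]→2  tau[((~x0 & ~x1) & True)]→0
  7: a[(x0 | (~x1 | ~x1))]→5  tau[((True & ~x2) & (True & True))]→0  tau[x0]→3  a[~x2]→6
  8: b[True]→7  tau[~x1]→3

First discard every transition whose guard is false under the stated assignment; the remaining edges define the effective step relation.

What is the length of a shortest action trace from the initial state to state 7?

BFS to 7:
  Layer 0: {0}
  Layer 1: {5}
  Layer 2: {7}
depth(7)=2, e.g. a·tau

Answer: 2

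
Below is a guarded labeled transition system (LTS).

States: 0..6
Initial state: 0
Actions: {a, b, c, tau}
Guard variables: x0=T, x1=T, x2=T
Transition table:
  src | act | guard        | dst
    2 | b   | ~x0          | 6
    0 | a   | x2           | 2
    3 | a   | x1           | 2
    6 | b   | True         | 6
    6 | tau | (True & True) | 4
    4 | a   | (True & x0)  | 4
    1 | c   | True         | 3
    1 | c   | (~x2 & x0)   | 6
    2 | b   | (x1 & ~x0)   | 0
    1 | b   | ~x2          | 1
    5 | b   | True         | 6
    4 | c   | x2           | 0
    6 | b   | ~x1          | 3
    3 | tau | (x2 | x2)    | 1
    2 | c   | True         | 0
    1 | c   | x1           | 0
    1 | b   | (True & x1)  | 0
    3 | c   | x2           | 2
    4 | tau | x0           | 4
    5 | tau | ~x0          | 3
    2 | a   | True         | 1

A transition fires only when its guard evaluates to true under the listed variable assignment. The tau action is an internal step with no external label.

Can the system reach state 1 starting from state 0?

Guard filter leaves 15 enabled edge(s).
depth 0: {0}
depth 1: {2}  total {0,2}
depth 2: {1}  total {0,1,2}
depth 3: {3}  total {0,1,2,3}
Reach set: {0,1,2,3}
Path to 1: a·a

Answer: REACHABLE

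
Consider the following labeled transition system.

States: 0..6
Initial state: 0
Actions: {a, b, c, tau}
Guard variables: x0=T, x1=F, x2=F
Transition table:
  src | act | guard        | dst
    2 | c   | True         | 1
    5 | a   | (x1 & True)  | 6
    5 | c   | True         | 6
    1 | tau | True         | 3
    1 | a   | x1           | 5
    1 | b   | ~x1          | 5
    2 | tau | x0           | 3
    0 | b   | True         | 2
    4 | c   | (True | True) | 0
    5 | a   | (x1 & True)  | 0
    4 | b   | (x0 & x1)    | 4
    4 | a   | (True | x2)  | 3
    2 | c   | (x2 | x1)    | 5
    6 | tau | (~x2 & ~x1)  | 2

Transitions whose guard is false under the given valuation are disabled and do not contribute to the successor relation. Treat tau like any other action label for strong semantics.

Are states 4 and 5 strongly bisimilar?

Answer: NOT BISIMILAR

Trace:
Refine partition for ~:
  round 0: {{0,1,2,3,4,5,6}}
  round 1: {{0},{1},{2},{3},{4},{5},{6}}
Fixed point at round 2; 7 class(es).
class of 4: {4}; class of 5: {5}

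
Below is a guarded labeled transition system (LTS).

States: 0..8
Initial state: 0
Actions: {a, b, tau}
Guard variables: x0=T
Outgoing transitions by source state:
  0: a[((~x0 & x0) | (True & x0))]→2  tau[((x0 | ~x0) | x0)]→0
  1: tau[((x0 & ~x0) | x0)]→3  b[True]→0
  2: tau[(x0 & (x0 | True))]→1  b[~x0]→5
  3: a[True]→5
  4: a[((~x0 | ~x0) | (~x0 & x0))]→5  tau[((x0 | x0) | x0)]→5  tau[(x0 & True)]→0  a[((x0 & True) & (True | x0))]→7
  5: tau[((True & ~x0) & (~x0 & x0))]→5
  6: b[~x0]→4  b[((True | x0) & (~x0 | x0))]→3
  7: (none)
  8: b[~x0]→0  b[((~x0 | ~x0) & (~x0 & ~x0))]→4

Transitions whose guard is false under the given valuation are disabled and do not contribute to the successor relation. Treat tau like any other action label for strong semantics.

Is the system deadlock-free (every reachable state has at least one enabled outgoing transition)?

R = {0,1,2,3,5}
  0: a→2  tau→0  [2 out]
  1: b→0  tau→3  [2 out]
  2: tau→1  [1 out]
  3: a→5  [1 out]
  5: ∅  [STUCK]
witness 5: a·tau·tau·a

Answer: DEADLOCK at state 5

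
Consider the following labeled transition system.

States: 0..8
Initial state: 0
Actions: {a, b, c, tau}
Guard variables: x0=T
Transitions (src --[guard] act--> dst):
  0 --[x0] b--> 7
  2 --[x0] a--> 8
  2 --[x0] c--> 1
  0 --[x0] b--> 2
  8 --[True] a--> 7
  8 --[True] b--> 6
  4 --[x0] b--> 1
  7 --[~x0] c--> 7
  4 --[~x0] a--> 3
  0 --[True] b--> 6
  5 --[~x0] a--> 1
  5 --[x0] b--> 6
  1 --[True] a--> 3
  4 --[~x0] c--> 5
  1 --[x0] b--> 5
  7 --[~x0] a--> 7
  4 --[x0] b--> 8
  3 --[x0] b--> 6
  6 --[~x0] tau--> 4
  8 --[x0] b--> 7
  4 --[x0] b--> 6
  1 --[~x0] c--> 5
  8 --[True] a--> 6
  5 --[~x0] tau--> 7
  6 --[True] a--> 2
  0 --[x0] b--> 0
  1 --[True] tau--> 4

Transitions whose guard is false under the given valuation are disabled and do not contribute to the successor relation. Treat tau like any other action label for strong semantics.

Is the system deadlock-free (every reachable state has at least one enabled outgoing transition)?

R = {0,1,2,3,4,5,6,7,8}
  0: b→0  b→2  b→6  b→7  [4 exit(s)]
  1: a→3  b→5  tau→4  [3 exit(s)]
  2: a→8  c→1  [2 exit(s)]
  3: b→6  [1 exit(s)]
  4: b→1  b→6  b→8  [3 exit(s)]
  5: b→6  [1 exit(s)]
  6: a→2  [1 exit(s)]
  7: ∅  [deadlock]
  8: a→6  a→7  b→6  b→7  [4 exit(s)]
Path to 7: b

Answer: DEADLOCK at state 7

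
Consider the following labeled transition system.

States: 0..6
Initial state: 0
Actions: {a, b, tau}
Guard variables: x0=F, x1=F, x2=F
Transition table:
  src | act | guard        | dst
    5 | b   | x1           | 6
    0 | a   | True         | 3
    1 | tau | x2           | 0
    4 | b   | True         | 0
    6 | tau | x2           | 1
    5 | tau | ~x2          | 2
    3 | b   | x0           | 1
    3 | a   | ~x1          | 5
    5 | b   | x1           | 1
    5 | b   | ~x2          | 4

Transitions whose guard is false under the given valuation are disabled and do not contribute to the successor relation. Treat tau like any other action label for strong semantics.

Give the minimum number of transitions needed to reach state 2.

Layered search for 2:
  Layer 0: {0}
  Layer 1: {3}
  Layer 2: {5}
  Layer 3: {2,4}
2 enters at depth 3; path a·a·tau

Answer: 3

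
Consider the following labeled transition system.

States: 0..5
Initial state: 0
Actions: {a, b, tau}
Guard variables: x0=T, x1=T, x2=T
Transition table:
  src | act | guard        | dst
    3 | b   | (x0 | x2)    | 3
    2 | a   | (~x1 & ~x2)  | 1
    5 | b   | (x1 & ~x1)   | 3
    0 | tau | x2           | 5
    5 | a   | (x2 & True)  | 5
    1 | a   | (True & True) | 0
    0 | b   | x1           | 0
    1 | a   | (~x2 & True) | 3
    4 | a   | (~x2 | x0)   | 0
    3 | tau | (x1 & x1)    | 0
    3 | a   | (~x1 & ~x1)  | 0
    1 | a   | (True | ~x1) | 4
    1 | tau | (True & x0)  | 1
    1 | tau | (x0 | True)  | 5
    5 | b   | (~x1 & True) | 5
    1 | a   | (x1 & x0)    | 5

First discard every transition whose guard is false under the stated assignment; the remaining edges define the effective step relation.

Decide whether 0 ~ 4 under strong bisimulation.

Answer: NOT BISIMILAR

Analysis:
Bisimulation quotient by refinement:
  π0 = {{0,1,2,3,4,5}}
  π1 = {{0,3},{1},{2},{4,5}}
  π2 = {{0},{1},{2},{3},{4},{5}}
stable after 3 split(s): 6 block(s)
[0]={0}  [4]={4}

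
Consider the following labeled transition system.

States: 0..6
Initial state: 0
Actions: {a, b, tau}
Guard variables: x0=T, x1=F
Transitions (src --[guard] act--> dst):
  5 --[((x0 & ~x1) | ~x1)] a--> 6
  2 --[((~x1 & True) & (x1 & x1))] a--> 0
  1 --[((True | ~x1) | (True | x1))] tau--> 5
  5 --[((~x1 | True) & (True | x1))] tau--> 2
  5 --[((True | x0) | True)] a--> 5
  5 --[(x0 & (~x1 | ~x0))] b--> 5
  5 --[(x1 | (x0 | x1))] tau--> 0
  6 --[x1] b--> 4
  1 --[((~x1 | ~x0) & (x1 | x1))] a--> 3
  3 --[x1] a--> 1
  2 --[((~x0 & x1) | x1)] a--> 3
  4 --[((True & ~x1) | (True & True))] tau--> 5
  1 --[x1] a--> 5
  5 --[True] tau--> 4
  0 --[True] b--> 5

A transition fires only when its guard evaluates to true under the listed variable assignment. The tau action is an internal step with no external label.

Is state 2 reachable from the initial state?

Answer: REACHABLE

Analysis:
9 transition(s) survive guard evaluation.
L0 = {0}
L1 = {5}  cumulative {0,5}
L2 = {2,4,6}  cumulative {0,2,4,5,6}
Reachable = {0,2,4,5,6}
trace reaching 2: b·tau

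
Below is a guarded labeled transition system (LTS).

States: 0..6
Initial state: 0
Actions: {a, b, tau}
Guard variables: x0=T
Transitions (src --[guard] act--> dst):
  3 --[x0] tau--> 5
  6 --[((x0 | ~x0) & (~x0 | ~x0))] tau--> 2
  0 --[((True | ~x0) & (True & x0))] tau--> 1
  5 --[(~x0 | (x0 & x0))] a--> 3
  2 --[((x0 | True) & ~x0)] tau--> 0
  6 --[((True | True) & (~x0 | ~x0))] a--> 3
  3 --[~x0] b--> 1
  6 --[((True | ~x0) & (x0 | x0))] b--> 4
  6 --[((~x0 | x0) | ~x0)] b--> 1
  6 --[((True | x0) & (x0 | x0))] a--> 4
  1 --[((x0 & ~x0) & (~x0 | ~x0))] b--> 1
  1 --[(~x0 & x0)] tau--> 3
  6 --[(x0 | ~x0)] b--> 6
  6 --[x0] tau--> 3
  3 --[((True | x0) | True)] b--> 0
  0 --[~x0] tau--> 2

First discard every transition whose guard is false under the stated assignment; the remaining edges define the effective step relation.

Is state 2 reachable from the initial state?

Answer: UNREACHABLE

Trace:
9 transition(s) survive guard evaluation.
Layer 0: {0}
Layer 1: {1}  cumulative {0,1}
Reachable = {0,1}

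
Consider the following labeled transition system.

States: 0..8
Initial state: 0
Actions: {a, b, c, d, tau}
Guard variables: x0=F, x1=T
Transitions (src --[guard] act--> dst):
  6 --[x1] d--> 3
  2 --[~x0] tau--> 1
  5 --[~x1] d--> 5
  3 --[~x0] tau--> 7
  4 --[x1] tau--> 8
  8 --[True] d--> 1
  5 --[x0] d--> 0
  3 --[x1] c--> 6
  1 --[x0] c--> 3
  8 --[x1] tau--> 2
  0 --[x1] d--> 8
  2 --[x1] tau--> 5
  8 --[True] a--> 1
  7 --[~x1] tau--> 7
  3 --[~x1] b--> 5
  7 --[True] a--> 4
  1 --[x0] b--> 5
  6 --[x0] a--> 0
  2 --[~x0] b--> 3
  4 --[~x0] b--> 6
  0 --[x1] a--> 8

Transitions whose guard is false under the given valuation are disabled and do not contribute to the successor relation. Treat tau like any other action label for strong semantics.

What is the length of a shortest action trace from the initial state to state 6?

Answer: 4

Trace:
BFS to 6:
  Layer 0: {0}
  Layer 1: {8}
  Layer 2: {1,2}
  Layer 3: {3,5}
  Layer 4: {6,7}
depth(6)=4, e.g. a·tau·b·c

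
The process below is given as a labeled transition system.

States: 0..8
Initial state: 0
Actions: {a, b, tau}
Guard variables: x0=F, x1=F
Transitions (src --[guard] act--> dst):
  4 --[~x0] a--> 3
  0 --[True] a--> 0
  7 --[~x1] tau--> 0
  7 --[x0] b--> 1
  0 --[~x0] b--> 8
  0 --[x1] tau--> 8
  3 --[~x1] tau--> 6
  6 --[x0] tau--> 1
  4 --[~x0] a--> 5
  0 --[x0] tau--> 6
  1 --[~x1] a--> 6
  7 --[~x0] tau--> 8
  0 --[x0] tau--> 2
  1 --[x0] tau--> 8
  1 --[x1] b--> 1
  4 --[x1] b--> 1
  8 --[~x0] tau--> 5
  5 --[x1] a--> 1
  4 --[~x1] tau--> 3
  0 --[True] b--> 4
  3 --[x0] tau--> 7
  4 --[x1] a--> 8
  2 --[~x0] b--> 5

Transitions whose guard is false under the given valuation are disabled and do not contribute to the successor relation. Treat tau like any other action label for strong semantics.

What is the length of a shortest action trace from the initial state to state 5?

Answer: 2

Working:
Breadth-first toward 5:
  L0 = {0}
  L1 = {4,8}
  L2 = {3,5}
depth(5)=2, e.g. b·a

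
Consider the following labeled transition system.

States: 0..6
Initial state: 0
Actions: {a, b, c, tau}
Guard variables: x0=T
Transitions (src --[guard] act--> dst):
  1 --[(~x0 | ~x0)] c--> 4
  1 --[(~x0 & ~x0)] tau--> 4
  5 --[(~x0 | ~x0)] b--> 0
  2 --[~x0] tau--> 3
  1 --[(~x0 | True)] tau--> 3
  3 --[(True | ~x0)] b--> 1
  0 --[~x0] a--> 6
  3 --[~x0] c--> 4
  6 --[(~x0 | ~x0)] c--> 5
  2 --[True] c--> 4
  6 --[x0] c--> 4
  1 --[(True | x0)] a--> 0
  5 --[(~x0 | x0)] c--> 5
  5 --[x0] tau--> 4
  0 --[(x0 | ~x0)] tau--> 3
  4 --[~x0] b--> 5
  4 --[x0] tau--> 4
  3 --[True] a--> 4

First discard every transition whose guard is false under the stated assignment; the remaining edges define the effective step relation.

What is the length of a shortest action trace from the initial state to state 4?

Answer: 2

Working:
Breadth-first toward 4:
  Layer 0: {0}
  Layer 1: {3}
  Layer 2: {1,4}
first hit 4 at d=2 via tau·a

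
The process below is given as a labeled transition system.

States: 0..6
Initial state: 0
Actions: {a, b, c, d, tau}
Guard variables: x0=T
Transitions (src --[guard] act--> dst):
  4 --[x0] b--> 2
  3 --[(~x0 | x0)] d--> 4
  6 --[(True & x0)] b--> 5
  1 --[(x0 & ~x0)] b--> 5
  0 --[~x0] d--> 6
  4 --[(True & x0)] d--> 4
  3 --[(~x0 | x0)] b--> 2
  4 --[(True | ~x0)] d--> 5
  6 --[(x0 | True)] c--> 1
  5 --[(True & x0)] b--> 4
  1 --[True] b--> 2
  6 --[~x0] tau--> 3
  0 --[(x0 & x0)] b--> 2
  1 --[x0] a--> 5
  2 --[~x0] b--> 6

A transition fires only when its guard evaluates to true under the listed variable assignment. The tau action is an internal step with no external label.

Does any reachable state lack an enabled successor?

Reach set: {0,2}
  0: b→2  [1 out]
  2: ∅  [STUCK]
witness 2: b

Answer: DEADLOCK at state 2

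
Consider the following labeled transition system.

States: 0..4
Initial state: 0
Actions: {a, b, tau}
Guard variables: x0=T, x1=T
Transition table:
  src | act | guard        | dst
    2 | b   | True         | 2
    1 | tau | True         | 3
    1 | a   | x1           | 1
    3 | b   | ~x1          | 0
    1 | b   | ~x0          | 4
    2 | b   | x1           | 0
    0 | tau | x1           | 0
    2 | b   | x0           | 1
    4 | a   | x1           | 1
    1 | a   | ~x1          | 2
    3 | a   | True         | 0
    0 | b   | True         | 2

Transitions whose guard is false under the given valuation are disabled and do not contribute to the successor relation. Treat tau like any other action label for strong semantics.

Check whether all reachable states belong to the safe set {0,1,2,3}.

Answer: INVARIANT HOLDS

Analysis:
Inv-set: {0,1,2,3}
Reach set: {0,1,2,3}
  0: safe
  1: safe
  2: safe
  3: safe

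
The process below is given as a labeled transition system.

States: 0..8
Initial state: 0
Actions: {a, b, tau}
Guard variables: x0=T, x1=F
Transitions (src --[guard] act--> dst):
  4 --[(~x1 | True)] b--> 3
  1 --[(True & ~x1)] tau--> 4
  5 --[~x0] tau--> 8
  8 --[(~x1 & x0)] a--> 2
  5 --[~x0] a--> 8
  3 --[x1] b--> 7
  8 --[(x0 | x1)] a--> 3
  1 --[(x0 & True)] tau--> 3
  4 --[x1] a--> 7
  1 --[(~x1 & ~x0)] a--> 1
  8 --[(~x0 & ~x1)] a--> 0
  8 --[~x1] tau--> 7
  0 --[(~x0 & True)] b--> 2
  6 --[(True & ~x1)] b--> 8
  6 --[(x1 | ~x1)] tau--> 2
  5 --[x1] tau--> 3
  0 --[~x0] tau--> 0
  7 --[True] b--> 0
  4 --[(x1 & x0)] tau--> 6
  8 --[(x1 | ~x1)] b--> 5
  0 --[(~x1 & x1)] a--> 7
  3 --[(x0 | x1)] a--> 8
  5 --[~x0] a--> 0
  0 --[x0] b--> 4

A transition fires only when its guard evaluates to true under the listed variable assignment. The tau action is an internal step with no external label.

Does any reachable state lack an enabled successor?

Reach set: {0,2,3,4,5,7,8}
  0: b→4  [1 out]
  2: ∅  [STUCK]
  3: a→8  [1 out]
  4: b→3  [1 out]
  5: ∅  [STUCK]
  7: b→0  [1 out]
  8: a→2  a→3  b→5  tau→7  [4 out]
witness 2: b·b·a·a

Answer: DEADLOCK at state 2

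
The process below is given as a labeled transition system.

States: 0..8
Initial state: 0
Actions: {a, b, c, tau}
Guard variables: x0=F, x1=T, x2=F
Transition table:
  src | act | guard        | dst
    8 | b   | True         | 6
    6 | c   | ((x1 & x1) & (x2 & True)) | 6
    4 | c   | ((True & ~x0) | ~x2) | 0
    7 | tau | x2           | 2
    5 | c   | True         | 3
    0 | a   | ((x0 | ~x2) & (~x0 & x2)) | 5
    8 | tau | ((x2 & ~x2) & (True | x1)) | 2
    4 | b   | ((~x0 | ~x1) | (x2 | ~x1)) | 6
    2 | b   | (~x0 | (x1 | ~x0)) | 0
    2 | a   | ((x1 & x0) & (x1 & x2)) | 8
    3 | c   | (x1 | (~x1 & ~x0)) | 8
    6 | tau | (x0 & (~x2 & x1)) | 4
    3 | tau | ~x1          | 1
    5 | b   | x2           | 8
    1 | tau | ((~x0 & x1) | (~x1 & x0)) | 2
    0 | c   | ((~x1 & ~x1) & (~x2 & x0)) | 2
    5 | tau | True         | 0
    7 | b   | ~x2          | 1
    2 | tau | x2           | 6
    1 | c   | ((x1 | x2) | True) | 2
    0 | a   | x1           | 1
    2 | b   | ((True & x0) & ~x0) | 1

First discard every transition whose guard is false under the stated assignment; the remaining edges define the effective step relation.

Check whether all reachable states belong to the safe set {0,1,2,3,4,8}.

Answer: INVARIANT HOLDS

Analysis:
Safe = {0,1,2,3,4,8}
Reach set: {0,1,2}
  0: safe
  1: safe
  2: safe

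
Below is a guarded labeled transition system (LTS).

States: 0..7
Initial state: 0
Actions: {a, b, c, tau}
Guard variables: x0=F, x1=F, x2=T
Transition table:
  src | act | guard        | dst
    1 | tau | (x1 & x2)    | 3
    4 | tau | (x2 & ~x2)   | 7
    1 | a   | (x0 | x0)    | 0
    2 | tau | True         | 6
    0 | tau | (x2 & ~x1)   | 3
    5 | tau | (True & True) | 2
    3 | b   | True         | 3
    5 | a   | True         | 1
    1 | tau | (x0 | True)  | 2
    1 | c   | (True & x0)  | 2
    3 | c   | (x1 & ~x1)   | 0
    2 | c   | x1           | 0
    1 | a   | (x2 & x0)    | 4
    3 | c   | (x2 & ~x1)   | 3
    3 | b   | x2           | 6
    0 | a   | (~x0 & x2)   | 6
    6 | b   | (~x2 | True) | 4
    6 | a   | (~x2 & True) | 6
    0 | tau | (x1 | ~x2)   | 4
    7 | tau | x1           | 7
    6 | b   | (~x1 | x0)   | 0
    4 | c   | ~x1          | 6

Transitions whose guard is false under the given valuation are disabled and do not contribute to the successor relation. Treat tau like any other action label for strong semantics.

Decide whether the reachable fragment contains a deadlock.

Reach set: {0,3,4,6}
  0: a→6  tau→3  [deg 2]
  3: b→3  b→6  c→3  [deg 3]
  4: c→6  [deg 1]
  6: b→0  b→4  [deg 2]

Answer: DEADLOCK-FREE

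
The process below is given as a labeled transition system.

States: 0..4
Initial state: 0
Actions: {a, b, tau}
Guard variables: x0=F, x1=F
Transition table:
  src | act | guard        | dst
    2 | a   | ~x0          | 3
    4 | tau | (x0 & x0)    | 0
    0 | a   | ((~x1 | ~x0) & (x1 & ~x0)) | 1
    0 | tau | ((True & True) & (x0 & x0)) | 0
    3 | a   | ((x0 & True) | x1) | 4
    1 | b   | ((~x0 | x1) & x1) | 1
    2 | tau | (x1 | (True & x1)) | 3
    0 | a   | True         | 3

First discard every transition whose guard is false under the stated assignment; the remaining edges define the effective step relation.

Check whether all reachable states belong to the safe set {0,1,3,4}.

Answer: INVARIANT HOLDS

Analysis:
Safe = {0,1,3,4}
Reach set: {0,3}
  0: safe
  3: safe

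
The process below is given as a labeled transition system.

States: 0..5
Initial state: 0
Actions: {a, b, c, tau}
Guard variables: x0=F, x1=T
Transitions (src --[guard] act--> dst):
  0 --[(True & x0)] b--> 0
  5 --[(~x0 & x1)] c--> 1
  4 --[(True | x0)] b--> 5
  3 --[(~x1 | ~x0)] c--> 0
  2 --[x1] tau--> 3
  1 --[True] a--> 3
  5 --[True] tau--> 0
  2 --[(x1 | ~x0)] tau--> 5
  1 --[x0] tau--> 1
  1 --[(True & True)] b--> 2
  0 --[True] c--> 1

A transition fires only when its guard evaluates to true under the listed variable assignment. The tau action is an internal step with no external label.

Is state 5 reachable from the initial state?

Answer: REACHABLE

Working:
9 transition(s) survive guard evaluation.
L0 = {0}
L1 = {1}  now seen {0,1}
L2 = {2,3}  now seen {0,1,2,3}
L3 = {5}  now seen {0,1,2,3,5}
R = {0,1,2,3,5}
witness 5: c·b·tau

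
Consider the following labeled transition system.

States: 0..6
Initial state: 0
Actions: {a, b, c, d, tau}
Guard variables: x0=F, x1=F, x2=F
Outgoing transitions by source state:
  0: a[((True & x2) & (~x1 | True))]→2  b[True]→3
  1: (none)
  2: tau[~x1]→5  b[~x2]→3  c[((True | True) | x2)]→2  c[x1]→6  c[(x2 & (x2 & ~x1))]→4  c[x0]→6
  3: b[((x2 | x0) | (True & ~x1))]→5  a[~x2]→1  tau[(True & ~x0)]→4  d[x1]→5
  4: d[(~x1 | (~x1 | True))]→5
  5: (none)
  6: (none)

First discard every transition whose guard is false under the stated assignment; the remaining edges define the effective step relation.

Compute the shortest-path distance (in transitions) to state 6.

Layered search for 6:
  depth 0: {0}
  depth 1: {3}
  depth 2: {1,4,5}
6 never appears.

Answer: UNREACHABLE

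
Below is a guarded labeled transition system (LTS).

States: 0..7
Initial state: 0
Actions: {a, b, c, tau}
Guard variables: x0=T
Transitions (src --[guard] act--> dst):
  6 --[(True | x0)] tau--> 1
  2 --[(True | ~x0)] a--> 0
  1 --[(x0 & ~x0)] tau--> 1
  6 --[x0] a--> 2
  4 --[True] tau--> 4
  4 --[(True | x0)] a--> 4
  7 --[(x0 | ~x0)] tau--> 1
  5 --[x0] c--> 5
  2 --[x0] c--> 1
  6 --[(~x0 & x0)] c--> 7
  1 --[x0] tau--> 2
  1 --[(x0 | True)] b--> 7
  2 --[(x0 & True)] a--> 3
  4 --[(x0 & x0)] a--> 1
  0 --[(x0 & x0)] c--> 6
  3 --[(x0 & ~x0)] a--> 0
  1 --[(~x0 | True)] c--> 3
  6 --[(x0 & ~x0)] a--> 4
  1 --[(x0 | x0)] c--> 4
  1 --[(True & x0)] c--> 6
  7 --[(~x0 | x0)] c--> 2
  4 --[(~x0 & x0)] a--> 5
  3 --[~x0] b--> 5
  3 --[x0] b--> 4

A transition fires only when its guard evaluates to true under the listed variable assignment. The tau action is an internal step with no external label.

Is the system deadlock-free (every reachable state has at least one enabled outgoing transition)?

Reach set: {0,1,2,3,4,6,7}
  0: c→6  [deg 1]
  1: b→7  c→3  c→4  c→6  tau→2  [deg 5]
  2: a→0  a→3  c→1  [deg 3]
  3: b→4  [deg 1]
  4: a→1  a→4  tau→4  [deg 3]
  6: a→2  tau→1  [deg 2]
  7: c→2  tau→1  [deg 2]

Answer: DEADLOCK-FREE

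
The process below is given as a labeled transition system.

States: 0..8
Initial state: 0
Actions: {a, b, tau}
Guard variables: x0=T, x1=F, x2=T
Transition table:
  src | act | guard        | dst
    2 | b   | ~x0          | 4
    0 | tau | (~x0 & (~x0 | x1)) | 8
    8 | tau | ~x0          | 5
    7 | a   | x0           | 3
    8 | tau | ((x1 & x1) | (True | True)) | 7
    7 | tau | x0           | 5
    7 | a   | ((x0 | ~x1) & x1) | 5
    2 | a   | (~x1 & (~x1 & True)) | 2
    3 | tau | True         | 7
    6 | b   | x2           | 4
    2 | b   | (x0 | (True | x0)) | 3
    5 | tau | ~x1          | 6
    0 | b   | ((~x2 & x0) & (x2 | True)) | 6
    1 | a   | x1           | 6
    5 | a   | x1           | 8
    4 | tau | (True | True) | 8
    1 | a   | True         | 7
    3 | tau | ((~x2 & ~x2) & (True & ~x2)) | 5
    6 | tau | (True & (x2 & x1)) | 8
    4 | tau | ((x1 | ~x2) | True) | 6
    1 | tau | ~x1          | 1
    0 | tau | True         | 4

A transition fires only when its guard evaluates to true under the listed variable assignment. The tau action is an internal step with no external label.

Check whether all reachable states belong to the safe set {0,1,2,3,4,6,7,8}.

Answer: INVARIANT VIOLATED at state 5

Analysis:
Inv-set: {0,1,2,3,4,6,7,8}
R = {0,3,4,5,6,7,8}
  0: ok
  3: ok
  4: ok
  5: outside
  6: ok
  7: ok
  8: ok
witness against invariant: tau·tau·tau·tau → 5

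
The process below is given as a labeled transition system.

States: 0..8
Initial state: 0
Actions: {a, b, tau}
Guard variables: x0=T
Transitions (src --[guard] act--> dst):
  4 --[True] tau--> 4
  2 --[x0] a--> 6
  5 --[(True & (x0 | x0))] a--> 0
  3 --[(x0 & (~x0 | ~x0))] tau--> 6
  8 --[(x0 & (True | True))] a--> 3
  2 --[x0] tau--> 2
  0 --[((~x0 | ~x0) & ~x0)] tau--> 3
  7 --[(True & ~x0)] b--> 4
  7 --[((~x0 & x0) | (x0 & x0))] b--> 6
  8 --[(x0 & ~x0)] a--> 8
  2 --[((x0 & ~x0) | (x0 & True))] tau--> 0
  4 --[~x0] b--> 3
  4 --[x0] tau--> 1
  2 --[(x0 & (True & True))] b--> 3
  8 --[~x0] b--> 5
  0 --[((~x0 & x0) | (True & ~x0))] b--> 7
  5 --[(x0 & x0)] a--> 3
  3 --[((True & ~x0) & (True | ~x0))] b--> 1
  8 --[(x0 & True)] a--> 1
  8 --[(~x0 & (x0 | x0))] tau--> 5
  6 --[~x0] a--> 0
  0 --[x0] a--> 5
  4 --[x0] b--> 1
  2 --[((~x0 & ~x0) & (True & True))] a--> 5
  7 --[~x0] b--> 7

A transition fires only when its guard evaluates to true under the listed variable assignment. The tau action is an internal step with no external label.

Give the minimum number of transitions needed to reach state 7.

Breadth-first toward 7:
  depth 0: {0}
  depth 1: {5}
  depth 2: {3}
7 never appears.

Answer: UNREACHABLE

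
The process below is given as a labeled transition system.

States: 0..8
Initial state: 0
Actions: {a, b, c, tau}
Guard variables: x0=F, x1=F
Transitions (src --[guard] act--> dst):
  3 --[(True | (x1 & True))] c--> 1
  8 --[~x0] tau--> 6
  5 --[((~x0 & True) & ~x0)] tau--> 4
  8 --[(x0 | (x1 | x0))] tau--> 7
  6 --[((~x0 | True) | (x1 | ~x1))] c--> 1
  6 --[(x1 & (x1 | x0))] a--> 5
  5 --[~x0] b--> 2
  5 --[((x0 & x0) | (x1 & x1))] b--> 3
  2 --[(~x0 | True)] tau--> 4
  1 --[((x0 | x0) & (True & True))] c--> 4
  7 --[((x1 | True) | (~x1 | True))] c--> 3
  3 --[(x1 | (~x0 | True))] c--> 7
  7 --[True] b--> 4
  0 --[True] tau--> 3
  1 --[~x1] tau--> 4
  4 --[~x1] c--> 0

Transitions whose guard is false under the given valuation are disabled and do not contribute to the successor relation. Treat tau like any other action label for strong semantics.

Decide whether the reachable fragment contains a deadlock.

R = {0,1,3,4,7}
  0: tau→3  [deg 1]
  1: tau→4  [deg 1]
  3: c→1  c→7  [deg 2]
  4: c→0  [deg 1]
  7: b→4  c→3  [deg 2]

Answer: DEADLOCK-FREE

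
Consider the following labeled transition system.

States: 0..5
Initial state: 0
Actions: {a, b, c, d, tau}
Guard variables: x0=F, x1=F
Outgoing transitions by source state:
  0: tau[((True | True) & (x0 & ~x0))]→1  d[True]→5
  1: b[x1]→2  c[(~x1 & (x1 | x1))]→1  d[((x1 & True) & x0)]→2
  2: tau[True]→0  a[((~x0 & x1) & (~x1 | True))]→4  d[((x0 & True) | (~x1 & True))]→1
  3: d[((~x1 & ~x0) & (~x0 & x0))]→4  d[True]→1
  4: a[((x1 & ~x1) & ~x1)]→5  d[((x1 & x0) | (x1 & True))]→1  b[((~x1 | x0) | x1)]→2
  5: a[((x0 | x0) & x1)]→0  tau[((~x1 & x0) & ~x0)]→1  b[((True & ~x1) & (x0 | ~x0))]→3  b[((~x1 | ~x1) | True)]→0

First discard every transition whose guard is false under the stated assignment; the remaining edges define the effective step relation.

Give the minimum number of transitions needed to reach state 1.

Answer: 3

Analysis:
Breadth-first toward 1:
  depth 0: {0}
  depth 1: {5}
  depth 2: {3}
  depth 3: {1}
1 enters at depth 3; path d·b·d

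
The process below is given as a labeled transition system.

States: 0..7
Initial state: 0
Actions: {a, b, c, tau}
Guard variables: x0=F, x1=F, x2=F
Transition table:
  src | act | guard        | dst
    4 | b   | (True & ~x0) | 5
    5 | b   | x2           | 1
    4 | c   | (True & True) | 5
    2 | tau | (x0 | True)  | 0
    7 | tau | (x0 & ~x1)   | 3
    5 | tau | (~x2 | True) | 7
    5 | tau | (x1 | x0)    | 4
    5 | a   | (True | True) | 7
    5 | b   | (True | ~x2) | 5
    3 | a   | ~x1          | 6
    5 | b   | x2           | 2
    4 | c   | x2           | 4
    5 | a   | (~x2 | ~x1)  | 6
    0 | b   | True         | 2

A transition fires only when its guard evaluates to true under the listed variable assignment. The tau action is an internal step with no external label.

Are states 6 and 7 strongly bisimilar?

Refine partition for ~:
  round 0: {{0,1,2,3,4,5,6,7}}
  round 1: {{0},{1,6,7},{2},{3},{4},{5}}
Fixed point at round 2; 6 class(es).
[6]={1,6,7}  [7]={1,6,7}

Answer: BISIMILAR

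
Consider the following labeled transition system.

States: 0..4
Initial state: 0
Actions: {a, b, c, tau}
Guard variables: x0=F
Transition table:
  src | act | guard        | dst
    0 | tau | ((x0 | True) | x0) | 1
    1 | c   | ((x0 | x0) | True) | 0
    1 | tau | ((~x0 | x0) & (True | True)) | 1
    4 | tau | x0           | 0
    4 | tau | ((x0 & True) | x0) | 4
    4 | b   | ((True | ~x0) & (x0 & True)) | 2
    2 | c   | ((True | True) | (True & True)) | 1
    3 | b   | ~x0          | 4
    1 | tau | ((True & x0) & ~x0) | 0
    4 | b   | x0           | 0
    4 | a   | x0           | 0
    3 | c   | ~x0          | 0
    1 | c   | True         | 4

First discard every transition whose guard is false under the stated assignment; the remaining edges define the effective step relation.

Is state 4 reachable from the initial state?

Answer: REACHABLE

Working:
7 transition(s) survive guard evaluation.
depth 0: {0}
depth 1: {1}  total {0,1}
depth 2: {4}  total {0,1,4}
R = {0,1,4}
trace reaching 4: tau·c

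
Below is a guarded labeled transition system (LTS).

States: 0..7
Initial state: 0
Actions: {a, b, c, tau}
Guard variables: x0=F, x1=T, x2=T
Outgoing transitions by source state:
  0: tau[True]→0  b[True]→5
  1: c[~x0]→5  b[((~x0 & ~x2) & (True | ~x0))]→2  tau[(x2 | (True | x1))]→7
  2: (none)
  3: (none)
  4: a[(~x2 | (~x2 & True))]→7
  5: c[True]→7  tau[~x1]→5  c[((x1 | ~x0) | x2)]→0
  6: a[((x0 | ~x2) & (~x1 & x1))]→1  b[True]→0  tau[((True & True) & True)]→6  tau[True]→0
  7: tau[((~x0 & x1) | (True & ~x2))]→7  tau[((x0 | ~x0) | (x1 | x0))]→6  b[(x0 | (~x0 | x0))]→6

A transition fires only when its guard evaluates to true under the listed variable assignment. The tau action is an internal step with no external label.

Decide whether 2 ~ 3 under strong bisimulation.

Answer: BISIMILAR

Working:
Compute ~ classes (split until stable):
  round 0: {{0,1,2,3,4,5,6,7}}
  round 1: {{0,6,7},{1},{2,3,4},{5}}
  round 2: {{0},{1},{2,3,4},{5},{6,7}}
  round 3: {{0},{1},{2,3,4},{5},{6},{7}}
stable after 4 split(s): 6 block(s)
2∈{2,3,4}, 3∈{2,3,4}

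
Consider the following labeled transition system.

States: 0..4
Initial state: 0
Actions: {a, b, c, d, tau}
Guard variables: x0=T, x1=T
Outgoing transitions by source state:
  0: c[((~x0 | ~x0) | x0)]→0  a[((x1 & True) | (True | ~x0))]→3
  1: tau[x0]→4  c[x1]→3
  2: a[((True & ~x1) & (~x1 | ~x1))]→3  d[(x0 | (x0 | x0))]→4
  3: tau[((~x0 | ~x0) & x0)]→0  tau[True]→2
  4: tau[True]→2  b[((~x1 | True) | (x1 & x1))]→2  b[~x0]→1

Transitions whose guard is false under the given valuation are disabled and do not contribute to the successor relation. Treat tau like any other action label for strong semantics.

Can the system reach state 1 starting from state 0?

Guard filter leaves 8 enabled edge(s).
depth 0: {0}
depth 1: {3}  total {0,3}
depth 2: {2}  total {0,2,3}
depth 3: {4}  total {0,2,3,4}
Reach set: {0,2,3,4}

Answer: UNREACHABLE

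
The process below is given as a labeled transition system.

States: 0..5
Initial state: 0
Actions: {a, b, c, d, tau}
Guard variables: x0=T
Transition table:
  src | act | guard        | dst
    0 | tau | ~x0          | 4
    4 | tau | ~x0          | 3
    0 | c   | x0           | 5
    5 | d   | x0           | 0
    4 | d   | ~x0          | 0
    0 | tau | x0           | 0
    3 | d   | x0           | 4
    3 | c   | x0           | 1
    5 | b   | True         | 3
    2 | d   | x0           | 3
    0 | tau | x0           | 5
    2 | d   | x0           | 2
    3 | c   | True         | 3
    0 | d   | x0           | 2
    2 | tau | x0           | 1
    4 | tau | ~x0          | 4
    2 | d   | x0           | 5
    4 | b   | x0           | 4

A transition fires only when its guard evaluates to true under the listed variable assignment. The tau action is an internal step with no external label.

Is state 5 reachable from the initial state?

14 transition(s) survive guard evaluation.
depth 0: {0}
depth 1: {2,5}  now seen {0,2,5}
depth 2: {1,3}  now seen {0,1,2,3,5}
depth 3: {4}  now seen {0,1,2,3,4,5}
R = {0,1,2,3,4,5}
witness 5: c

Answer: REACHABLE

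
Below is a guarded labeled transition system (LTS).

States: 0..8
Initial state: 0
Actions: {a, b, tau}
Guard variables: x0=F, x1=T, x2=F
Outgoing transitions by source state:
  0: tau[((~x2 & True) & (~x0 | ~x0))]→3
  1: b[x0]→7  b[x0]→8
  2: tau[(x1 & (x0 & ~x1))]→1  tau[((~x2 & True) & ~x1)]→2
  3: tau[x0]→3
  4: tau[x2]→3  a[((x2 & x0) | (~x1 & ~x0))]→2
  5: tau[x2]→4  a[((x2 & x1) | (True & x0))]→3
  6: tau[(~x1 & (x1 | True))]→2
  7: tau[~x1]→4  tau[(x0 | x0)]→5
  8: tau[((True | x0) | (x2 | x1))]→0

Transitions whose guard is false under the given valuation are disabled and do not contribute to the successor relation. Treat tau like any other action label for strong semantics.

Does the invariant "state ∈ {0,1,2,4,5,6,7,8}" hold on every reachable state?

Answer: INVARIANT VIOLATED at state 3

Working:
Allowed set {0,1,2,4,5,6,7,8}
R = {0,3}
  0: ✓
  3: outside
counterexample path to 3: tau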